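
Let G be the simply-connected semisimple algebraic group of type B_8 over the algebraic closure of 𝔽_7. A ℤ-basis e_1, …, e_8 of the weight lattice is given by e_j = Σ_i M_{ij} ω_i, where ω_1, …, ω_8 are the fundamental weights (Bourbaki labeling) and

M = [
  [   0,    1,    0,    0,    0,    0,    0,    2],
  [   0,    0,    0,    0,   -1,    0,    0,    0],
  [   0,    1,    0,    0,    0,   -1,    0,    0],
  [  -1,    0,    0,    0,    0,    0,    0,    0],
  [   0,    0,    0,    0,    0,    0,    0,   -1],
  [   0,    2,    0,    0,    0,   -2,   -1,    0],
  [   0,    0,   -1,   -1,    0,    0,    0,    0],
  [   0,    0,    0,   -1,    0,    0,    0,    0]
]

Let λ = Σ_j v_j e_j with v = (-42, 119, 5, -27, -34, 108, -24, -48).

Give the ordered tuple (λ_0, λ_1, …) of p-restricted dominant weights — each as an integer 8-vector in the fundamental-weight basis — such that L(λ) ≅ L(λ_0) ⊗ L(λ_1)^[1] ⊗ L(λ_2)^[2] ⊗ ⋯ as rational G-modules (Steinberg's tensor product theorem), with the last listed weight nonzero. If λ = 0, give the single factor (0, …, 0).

((2, 6, 4, 0, 6, 4, 1, 6), (3, 4, 1, 6, 6, 6, 3, 3))

In the fundamental-weight basis, λ has coordinates c = M·v (v = (-42, 119, 5, -27, -34, 108, -24, -48)):
  c_1 = (0)·(-42) + (1)·(119) + (0)·(5) + (0)·(-27) + (0)·(-34) + (0)·(108) + (0)·(-24) + (2)·(-48) = 23
  c_2 = (0)·(-42) + (0)·(119) + (0)·(5) + (0)·(-27) + (-1)·(-34) + (0)·(108) + (0)·(-24) + (0)·(-48) = 34
  c_3 = (0)·(-42) + (1)·(119) + (0)·(5) + (0)·(-27) + (0)·(-34) + (-1)·(108) + (0)·(-24) + (0)·(-48) = 11
  c_4 = (-1)·(-42) + (0)·(119) + (0)·(5) + (0)·(-27) + (0)·(-34) + (0)·(108) + (0)·(-24) + (0)·(-48) = 42
  c_5 = (0)·(-42) + (0)·(119) + (0)·(5) + (0)·(-27) + (0)·(-34) + (0)·(108) + (0)·(-24) + (-1)·(-48) = 48
  c_6 = (0)·(-42) + (2)·(119) + (0)·(5) + (0)·(-27) + (0)·(-34) + (-2)·(108) + (-1)·(-24) + (0)·(-48) = 46
  c_7 = (0)·(-42) + (0)·(119) + (-1)·(5) + (-1)·(-27) + (0)·(-34) + (0)·(108) + (0)·(-24) + (0)·(-48) = 22
  c_8 = (0)·(-42) + (0)·(119) + (0)·(5) + (-1)·(-27) + (0)·(-34) + (0)·(108) + (0)·(-24) + (0)·(-48) = 27
Expand coordinatewise in base 7:
  c_1 = 23 = 2·7^0 + 3·7^1
  c_2 = 34 = 6·7^0 + 4·7^1
  c_3 = 11 = 4·7^0 + 1·7^1
  c_4 = 42 = 0·7^0 + 6·7^1
  c_5 = 48 = 6·7^0 + 6·7^1
  c_6 = 46 = 4·7^0 + 6·7^1
  c_7 = 22 = 1·7^0 + 3·7^1
  c_8 = 27 = 6·7^0 + 3·7^1
p-restricted factor λ_0 = (2, 6, 4, 0, 6, 4, 1, 6)
p-restricted factor λ_1 = (3, 4, 1, 6, 6, 6, 3, 3)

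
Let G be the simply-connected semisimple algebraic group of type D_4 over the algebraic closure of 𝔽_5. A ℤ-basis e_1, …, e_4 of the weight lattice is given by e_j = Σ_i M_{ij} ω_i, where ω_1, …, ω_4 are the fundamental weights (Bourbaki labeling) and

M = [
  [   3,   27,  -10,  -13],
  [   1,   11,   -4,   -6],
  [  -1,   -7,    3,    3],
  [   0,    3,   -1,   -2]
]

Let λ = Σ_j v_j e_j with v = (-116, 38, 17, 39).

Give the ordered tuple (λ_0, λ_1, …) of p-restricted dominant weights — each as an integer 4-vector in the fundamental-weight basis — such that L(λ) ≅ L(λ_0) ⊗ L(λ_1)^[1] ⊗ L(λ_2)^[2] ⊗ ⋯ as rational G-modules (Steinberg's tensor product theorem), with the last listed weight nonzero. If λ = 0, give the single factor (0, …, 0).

In the fundamental-weight basis, λ has coordinates c = M·v (v = (-116, 38, 17, 39)):
  c_1 = (3)·(-116) + (27)·(38) + (-10)·(17) + (-13)·(39) = 1
  c_2 = (1)·(-116) + (11)·(38) + (-4)·(17) + (-6)·(39) = 0
  c_3 = (-1)·(-116) + (-7)·(38) + (3)·(17) + (3)·(39) = 18
  c_4 = (0)·(-116) + (3)·(38) + (-1)·(17) + (-2)·(39) = 19
p = 5; digits c_i = Σ_j d_{ij}·5^j, 0 ≤ d_{ij} < 5:
  c_1 = 1 = 1·5^0
  c_2 = 0
  c_3 = 18 = 3·5^0 + 3·5^1
  c_4 = 19 = 4·5^0 + 3·5^1
Factor λ_0 = (1, 0, 3, 4)
Factor λ_1 = (0, 0, 3, 3)

((1, 0, 3, 4), (0, 0, 3, 3))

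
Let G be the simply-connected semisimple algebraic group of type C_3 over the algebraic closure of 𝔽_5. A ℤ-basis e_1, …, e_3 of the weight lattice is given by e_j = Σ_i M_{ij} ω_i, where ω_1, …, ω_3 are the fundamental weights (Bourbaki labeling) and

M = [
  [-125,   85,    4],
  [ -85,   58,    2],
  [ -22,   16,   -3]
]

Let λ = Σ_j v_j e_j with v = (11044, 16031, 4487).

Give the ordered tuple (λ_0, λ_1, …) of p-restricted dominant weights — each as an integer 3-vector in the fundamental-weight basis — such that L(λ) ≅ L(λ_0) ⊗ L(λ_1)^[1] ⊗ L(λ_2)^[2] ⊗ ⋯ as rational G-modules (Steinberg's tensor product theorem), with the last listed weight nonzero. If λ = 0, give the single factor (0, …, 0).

ω-coordinates c = M·v, v = (11044, 16031, 4487):
  c_1 = (-125)·(11044) + 85·16031 + 4·4487 = 83
  c_2 = (-85)·(11044) + 58·16031 + 2·4487 = 32
  c_3 = (-22)·(11044) + 16·16031 + (-3)·(4487) = 67
Expand coordinatewise in base 5:
  c_1 = 83 = 3·5^0 + 1·5^1 + 3·5^2
  c_2 = 32 = 2·5^0 + 1·5^1 + 1·5^2
  c_3 = 67 = 2·5^0 + 3·5^1 + 2·5^2
p-restricted factor λ_0 = (3, 2, 2)
p-restricted factor λ_1 = (1, 1, 3)
p-restricted factor λ_2 = (3, 1, 2)

((3, 2, 2), (1, 1, 3), (3, 1, 2))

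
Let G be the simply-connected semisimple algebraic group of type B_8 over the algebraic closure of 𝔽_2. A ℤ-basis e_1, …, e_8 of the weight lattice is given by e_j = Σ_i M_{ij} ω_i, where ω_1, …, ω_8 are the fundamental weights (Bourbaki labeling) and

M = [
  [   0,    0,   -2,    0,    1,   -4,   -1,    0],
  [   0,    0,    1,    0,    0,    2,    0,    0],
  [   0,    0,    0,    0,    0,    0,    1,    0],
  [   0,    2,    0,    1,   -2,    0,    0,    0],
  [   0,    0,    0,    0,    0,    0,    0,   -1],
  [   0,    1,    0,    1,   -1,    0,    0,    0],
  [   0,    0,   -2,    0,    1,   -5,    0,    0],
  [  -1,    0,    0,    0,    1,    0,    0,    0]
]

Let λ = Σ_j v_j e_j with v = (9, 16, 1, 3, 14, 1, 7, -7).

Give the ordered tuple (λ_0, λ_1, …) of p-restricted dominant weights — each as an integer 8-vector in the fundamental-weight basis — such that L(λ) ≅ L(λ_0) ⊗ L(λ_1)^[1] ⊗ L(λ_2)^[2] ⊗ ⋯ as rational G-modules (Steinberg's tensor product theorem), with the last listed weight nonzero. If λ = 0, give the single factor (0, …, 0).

((1, 1, 1, 1, 1, 1, 1, 1), (0, 1, 1, 1, 1, 0, 1, 0), (0, 0, 1, 1, 1, 1, 1, 1))

Converting to the ω-basis (c_i = row i of M dotted with v = (9, 16, 1, 3, 14, 1, 7, -7)):
  c_1 = 0*9 + 0*16 + -2*1 + 0*3 + 1*14 + -4*1 + -1*7 + 0*-7 = 1
  c_2 = 0*9 + 0*16 + 1*1 + 0*3 + 0*14 + 2*1 + 0*7 + 0*-7 = 3
  c_3 = 0*9 + 0*16 + 0*1 + 0*3 + 0*14 + 0*1 + 1*7 + 0*-7 = 7
  c_4 = 0*9 + 2*16 + 0*1 + 1*3 + -2*14 + 0*1 + 0*7 + 0*-7 = 7
  c_5 = 0*9 + 0*16 + 0*1 + 0*3 + 0*14 + 0*1 + 0*7 + -1*-7 = 7
  c_6 = 0*9 + 1*16 + 0*1 + 1*3 + -1*14 + 0*1 + 0*7 + 0*-7 = 5
  c_7 = 0*9 + 0*16 + -2*1 + 0*3 + 1*14 + -5*1 + 0*7 + 0*-7 = 7
  c_8 = -1*9 + 0*16 + 0*1 + 0*3 + 1*14 + 0*1 + 0*7 + 0*-7 = 5
Writing each c_i in base p = 2:
  c_1 = 1 = 1·2^0
  c_2 = 3 = 1·2^0 + 1·2^1
  c_3 = 7 = 1·2^0 + 1·2^1 + 1·2^2
  c_4 = 7 = 1·2^0 + 1·2^1 + 1·2^2
  c_5 = 7 = 1·2^0 + 1·2^1 + 1·2^2
  c_6 = 5 = 1·2^0 + 0·2^1 + 1·2^2
  c_7 = 7 = 1·2^0 + 1·2^1 + 1·2^2
  c_8 = 5 = 1·2^0 + 0·2^1 + 1·2^2
Factor λ_0 = (1, 1, 1, 1, 1, 1, 1, 1)
Factor λ_1 = (0, 1, 1, 1, 1, 0, 1, 0)
Factor λ_2 = (0, 0, 1, 1, 1, 1, 1, 1)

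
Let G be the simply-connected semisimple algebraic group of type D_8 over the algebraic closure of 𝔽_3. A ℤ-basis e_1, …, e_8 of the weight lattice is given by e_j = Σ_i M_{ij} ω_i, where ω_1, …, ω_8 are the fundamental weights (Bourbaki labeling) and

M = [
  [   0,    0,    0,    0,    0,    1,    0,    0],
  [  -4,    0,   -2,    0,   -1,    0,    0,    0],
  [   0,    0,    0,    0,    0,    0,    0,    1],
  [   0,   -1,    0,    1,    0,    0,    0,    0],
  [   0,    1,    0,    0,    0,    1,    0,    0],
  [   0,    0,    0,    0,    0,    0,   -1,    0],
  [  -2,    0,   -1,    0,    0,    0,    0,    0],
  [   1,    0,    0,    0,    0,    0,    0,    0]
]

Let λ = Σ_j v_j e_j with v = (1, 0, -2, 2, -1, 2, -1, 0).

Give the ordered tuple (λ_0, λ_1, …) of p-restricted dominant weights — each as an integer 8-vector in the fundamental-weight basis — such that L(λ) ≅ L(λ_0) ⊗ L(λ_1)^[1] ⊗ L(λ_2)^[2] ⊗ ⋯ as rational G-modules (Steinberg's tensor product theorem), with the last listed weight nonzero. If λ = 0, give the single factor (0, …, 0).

((2, 1, 0, 2, 2, 1, 0, 1),)

In the fundamental-weight basis, λ has coordinates c = M·v (v = (1, 0, -2, 2, -1, 2, -1, 0)):
  c_1 = 0*1 + 0*0 + 0*-2 + 0*2 + 0*-1 + 1*2 + 0*-1 + 0*0 = 2
  c_2 = -4*1 + 0*0 + -2*-2 + 0*2 + -1*-1 + 0*2 + 0*-1 + 0*0 = 1
  c_3 = 0*1 + 0*0 + 0*-2 + 0*2 + 0*-1 + 0*2 + 0*-1 + 1*0 = 0
  c_4 = 0*1 + -1*0 + 0*-2 + 1*2 + 0*-1 + 0*2 + 0*-1 + 0*0 = 2
  c_5 = 0*1 + 1*0 + 0*-2 + 0*2 + 0*-1 + 1*2 + 0*-1 + 0*0 = 2
  c_6 = 0*1 + 0*0 + 0*-2 + 0*2 + 0*-1 + 0*2 + -1*-1 + 0*0 = 1
  c_7 = -2*1 + 0*0 + -1*-2 + 0*2 + 0*-1 + 0*2 + 0*-1 + 0*0 = 0
  c_8 = 1*1 + 0*0 + 0*-2 + 0*2 + 0*-1 + 0*2 + 0*-1 + 0*0 = 1
Writing each c_i in base p = 3:
  c_1 = 2 = 2·3^0
  c_2 = 1 = 1·3^0
  c_3 = 0
  c_4 = 2 = 2·3^0
  c_5 = 2 = 2·3^0
  c_6 = 1 = 1·3^0
  c_7 = 0
  c_8 = 1 = 1·3^0
Factor λ_0 = (2, 1, 0, 2, 2, 1, 0, 1)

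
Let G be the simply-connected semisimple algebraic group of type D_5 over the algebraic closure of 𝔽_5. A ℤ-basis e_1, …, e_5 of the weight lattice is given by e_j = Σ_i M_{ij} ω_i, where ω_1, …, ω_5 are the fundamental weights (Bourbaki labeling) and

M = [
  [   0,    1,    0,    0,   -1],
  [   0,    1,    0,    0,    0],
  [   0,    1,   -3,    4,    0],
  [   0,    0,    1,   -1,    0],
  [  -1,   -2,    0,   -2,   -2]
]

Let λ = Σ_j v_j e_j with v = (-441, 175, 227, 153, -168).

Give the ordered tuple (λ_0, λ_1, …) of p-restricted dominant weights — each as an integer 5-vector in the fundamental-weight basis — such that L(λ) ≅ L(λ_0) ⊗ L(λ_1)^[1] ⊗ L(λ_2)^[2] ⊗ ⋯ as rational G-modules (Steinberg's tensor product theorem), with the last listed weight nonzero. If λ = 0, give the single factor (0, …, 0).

Converting to the ω-basis (c_i = row i of M dotted with v = (-441, 175, 227, 153, -168)):
  c_1 = (0)·(-441) + 1·175 + 0·227 + 0·153 + (-1)·(-168) = 343
  c_2 = (0)·(-441) + 1·175 + 0·227 + 0·153 + (0)·(-168) = 175
  c_3 = (0)·(-441) + 1·175 + (-3)·(227) + 4·153 + (0)·(-168) = 106
  c_4 = (0)·(-441) + 0·175 + 1·227 + (-1)·(153) + (0)·(-168) = 74
  c_5 = (-1)·(-441) + (-2)·(175) + 0·227 + (-2)·(153) + (-2)·(-168) = 121
p = 5; digits c_i = Σ_j d_{ij}·5^j, 0 ≤ d_{ij} < 5:
  c_1 = 343 = 3·5^0 + 3·5^1 + 3·5^2 + 2·5^3
  c_2 = 175 = 0·5^0 + 0·5^1 + 2·5^2 + 1·5^3
  c_3 = 106 = 1·5^0 + 1·5^1 + 4·5^2
  c_4 = 74 = 4·5^0 + 4·5^1 + 2·5^2
  c_5 = 121 = 1·5^0 + 4·5^1 + 4·5^2
p-restricted factor λ_0 = (3, 0, 1, 4, 1)
p-restricted factor λ_1 = (3, 0, 1, 4, 4)
p-restricted factor λ_2 = (3, 2, 4, 2, 4)
p-restricted factor λ_3 = (2, 1, 0, 0, 0)

((3, 0, 1, 4, 1), (3, 0, 1, 4, 4), (3, 2, 4, 2, 4), (2, 1, 0, 0, 0))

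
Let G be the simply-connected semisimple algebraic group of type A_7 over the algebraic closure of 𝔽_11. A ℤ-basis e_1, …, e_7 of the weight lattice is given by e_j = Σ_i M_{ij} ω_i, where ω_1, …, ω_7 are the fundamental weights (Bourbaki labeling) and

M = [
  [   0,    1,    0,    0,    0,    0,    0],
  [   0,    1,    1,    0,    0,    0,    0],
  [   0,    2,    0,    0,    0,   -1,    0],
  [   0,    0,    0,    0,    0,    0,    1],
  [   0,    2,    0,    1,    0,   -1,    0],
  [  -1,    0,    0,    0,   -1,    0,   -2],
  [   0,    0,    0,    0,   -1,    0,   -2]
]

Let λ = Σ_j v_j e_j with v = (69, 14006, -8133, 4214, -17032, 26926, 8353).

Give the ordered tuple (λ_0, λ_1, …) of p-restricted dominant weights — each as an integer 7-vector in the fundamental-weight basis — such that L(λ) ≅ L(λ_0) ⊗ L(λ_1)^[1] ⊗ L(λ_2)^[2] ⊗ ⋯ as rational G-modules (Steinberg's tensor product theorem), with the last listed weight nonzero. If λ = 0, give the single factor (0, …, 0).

In the fundamental-weight basis, λ has coordinates c = M·v (v = (69, 14006, -8133, 4214, -17032, 26926, 8353)):
  c_1 = 0·69 + 1·14006 + (0)·(-8133) + 0·4214 + (0)·(-17032) + 0·26926 + 0·8353 = 14006
  c_2 = 0·69 + 1·14006 + (1)·(-8133) + 0·4214 + (0)·(-17032) + 0·26926 + 0·8353 = 5873
  c_3 = 0·69 + 2·14006 + (0)·(-8133) + 0·4214 + (0)·(-17032) + (-1)·(26926) + 0·8353 = 1086
  c_4 = 0·69 + 0·14006 + (0)·(-8133) + 0·4214 + (0)·(-17032) + 0·26926 + 1·8353 = 8353
  c_5 = 0·69 + 2·14006 + (0)·(-8133) + 1·4214 + (0)·(-17032) + (-1)·(26926) + 0·8353 = 5300
  c_6 = (-1)·(69) + 0·14006 + (0)·(-8133) + 0·4214 + (-1)·(-17032) + 0·26926 + (-2)·(8353) = 257
  c_7 = 0·69 + 0·14006 + (0)·(-8133) + 0·4214 + (-1)·(-17032) + 0·26926 + (-2)·(8353) = 326
Expand coordinatewise in base 11:
  c_1 = 14006 = 3·11^0 + 8·11^1 + 5·11^2 + 10·11^3
  c_2 = 5873 = 10·11^0 + 5·11^1 + 4·11^2 + 4·11^3
  c_3 = 1086 = 8·11^0 + 10·11^1 + 8·11^2
  c_4 = 8353 = 4·11^0 + 0·11^1 + 3·11^2 + 6·11^3
  c_5 = 5300 = 9·11^0 + 8·11^1 + 10·11^2 + 3·11^3
  c_6 = 257 = 4·11^0 + 1·11^1 + 2·11^2
  c_7 = 326 = 7·11^0 + 7·11^1 + 2·11^2
p-restricted factor λ_0 = (3, 10, 8, 4, 9, 4, 7)
p-restricted factor λ_1 = (8, 5, 10, 0, 8, 1, 7)
p-restricted factor λ_2 = (5, 4, 8, 3, 10, 2, 2)
p-restricted factor λ_3 = (10, 4, 0, 6, 3, 0, 0)

((3, 10, 8, 4, 9, 4, 7), (8, 5, 10, 0, 8, 1, 7), (5, 4, 8, 3, 10, 2, 2), (10, 4, 0, 6, 3, 0, 0))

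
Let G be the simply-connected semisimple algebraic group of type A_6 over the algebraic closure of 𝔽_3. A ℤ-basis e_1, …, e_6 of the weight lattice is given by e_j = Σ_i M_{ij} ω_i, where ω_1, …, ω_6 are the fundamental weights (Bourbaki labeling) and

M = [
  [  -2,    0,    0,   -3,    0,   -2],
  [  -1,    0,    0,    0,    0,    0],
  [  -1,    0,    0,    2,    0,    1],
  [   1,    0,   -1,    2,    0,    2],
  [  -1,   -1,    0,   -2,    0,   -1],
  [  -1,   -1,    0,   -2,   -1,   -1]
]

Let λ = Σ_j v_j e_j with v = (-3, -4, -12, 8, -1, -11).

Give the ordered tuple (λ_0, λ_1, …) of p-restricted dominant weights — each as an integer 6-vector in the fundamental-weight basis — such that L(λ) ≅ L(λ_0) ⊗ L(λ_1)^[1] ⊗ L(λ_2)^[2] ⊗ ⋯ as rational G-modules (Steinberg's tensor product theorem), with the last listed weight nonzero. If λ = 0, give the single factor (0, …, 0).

((1, 0, 2, 0, 2, 0), (1, 1, 2, 1, 0, 1))

Converting to the ω-basis (c_i = row i of M dotted with v = (-3, -4, -12, 8, -1, -11)):
  c_1 = (-2)·(-3) + (0)·(-4) + (0)·(-12) + (-3)·(8) + (0)·(-1) + (-2)·(-11) = 4
  c_2 = (-1)·(-3) + (0)·(-4) + (0)·(-12) + 0·8 + (0)·(-1) + (0)·(-11) = 3
  c_3 = (-1)·(-3) + (0)·(-4) + (0)·(-12) + 2·8 + (0)·(-1) + (1)·(-11) = 8
  c_4 = (1)·(-3) + (0)·(-4) + (-1)·(-12) + 2·8 + (0)·(-1) + (2)·(-11) = 3
  c_5 = (-1)·(-3) + (-1)·(-4) + (0)·(-12) + (-2)·(8) + (0)·(-1) + (-1)·(-11) = 2
  c_6 = (-1)·(-3) + (-1)·(-4) + (0)·(-12) + (-2)·(8) + (-1)·(-1) + (-1)·(-11) = 3
p = 3; digits c_i = Σ_j d_{ij}·3^j, 0 ≤ d_{ij} < 3:
  c_1 = 4 = 1·3^0 + 1·3^1
  c_2 = 3 = 0·3^0 + 1·3^1
  c_3 = 8 = 2·3^0 + 2·3^1
  c_4 = 3 = 0·3^0 + 1·3^1
  c_5 = 2 = 2·3^0
  c_6 = 3 = 0·3^0 + 1·3^1
λ_0 = (1, 0, 2, 0, 2, 0)
λ_1 = (1, 1, 2, 1, 0, 1)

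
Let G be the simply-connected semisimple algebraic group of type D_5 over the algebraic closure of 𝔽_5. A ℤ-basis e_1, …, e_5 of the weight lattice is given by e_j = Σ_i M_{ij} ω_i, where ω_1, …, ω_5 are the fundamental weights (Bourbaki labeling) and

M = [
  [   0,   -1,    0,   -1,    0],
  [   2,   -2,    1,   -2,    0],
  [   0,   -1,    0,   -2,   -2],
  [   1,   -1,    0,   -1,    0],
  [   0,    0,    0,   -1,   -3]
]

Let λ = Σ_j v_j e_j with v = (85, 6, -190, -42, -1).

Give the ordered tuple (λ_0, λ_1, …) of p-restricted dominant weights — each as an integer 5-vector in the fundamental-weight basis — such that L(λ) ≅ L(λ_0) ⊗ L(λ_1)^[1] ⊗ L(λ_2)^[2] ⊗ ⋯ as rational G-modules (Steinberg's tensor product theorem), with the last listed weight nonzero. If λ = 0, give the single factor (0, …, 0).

ω-coordinates c = M·v, v = (85, 6, -190, -42, -1):
  c_1 = (0)·(85) + (-1)·(6) + (0)·(-190) + (-1)·(-42) + (0)·(-1) = 36
  c_2 = (2)·(85) + (-2)·(6) + (1)·(-190) + (-2)·(-42) + (0)·(-1) = 52
  c_3 = (0)·(85) + (-1)·(6) + (0)·(-190) + (-2)·(-42) + (-2)·(-1) = 80
  c_4 = (1)·(85) + (-1)·(6) + (0)·(-190) + (-1)·(-42) + (0)·(-1) = 121
  c_5 = (0)·(85) + (0)·(6) + (0)·(-190) + (-1)·(-42) + (-3)·(-1) = 45
Base-5 expansion of each c_i:
  c_1 = 36 = 1·5^0 + 2·5^1 + 1·5^2
  c_2 = 52 = 2·5^0 + 0·5^1 + 2·5^2
  c_3 = 80 = 0·5^0 + 1·5^1 + 3·5^2
  c_4 = 121 = 1·5^0 + 4·5^1 + 4·5^2
  c_5 = 45 = 0·5^0 + 4·5^1 + 1·5^2
p-restricted factor λ_0 = (1, 2, 0, 1, 0)
p-restricted factor λ_1 = (2, 0, 1, 4, 4)
p-restricted factor λ_2 = (1, 2, 3, 4, 1)

((1, 2, 0, 1, 0), (2, 0, 1, 4, 4), (1, 2, 3, 4, 1))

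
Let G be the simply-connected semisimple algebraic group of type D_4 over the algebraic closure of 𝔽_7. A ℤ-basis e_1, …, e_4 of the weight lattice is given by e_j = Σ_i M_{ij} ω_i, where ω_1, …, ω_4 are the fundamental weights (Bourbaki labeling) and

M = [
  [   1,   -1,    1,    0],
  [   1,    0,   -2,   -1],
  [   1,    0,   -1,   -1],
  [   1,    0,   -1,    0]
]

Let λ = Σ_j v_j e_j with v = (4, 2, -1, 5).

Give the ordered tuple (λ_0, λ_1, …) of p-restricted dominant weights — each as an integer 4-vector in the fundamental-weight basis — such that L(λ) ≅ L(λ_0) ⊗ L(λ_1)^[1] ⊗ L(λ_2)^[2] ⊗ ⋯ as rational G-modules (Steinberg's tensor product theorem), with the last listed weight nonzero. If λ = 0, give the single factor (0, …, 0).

Change of basis e → ω: c = M·v where v = (4, 2, -1, 5):
  c_1 = 1·4 + (-1)·(2) + (1)·(-1) + 0·5 = 1
  c_2 = 1·4 + 0·2 + (-2)·(-1) + (-1)·(5) = 1
  c_3 = 1·4 + 0·2 + (-1)·(-1) + (-1)·(5) = 0
  c_4 = 1·4 + 0·2 + (-1)·(-1) + 0·5 = 5
p = 7; digits c_i = Σ_j d_{ij}·7^j, 0 ≤ d_{ij} < 7:
  c_1 = 1 = 1·7^0
  c_2 = 1 = 1·7^0
  c_3 = 0
  c_4 = 5 = 5·7^0
λ_0 = (1, 1, 0, 5)

((1, 1, 0, 5),)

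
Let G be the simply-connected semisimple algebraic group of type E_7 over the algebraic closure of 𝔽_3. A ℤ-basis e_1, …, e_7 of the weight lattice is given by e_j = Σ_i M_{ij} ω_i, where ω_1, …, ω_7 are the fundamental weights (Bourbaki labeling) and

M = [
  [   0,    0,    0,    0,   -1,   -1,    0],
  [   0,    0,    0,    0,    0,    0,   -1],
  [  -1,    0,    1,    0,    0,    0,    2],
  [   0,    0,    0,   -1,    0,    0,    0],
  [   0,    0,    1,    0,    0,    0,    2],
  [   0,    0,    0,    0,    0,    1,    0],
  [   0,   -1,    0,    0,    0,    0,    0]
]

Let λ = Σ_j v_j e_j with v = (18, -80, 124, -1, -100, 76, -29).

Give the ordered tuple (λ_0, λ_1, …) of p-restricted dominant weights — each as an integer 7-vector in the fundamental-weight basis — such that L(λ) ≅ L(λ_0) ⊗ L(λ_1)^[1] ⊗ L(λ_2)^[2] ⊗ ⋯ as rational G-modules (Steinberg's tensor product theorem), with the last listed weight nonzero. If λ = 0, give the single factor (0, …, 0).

In the fundamental-weight basis, λ has coordinates c = M·v (v = (18, -80, 124, -1, -100, 76, -29)):
  c_1 = 0·18 + (0)·(-80) + 0·124 + (0)·(-1) + (-1)·(-100) + (-1)·(76) + (0)·(-29) = 24
  c_2 = 0·18 + (0)·(-80) + 0·124 + (0)·(-1) + (0)·(-100) + 0·76 + (-1)·(-29) = 29
  c_3 = (-1)·(18) + (0)·(-80) + 1·124 + (0)·(-1) + (0)·(-100) + 0·76 + (2)·(-29) = 48
  c_4 = 0·18 + (0)·(-80) + 0·124 + (-1)·(-1) + (0)·(-100) + 0·76 + (0)·(-29) = 1
  c_5 = 0·18 + (0)·(-80) + 1·124 + (0)·(-1) + (0)·(-100) + 0·76 + (2)·(-29) = 66
  c_6 = 0·18 + (0)·(-80) + 0·124 + (0)·(-1) + (0)·(-100) + 1·76 + (0)·(-29) = 76
  c_7 = 0·18 + (-1)·(-80) + 0·124 + (0)·(-1) + (0)·(-100) + 0·76 + (0)·(-29) = 80
Writing each c_i in base p = 3:
  c_1 = 24 = 0·3^0 + 2·3^1 + 2·3^2
  c_2 = 29 = 2·3^0 + 0·3^1 + 0·3^2 + 1·3^3
  c_3 = 48 = 0·3^0 + 1·3^1 + 2·3^2 + 1·3^3
  c_4 = 1 = 1·3^0
  c_5 = 66 = 0·3^0 + 1·3^1 + 1·3^2 + 2·3^3
  c_6 = 76 = 1·3^0 + 1·3^1 + 2·3^2 + 2·3^3
  c_7 = 80 = 2·3^0 + 2·3^1 + 2·3^2 + 2·3^3
p-restricted factor λ_0 = (0, 2, 0, 1, 0, 1, 2)
p-restricted factor λ_1 = (2, 0, 1, 0, 1, 1, 2)
p-restricted factor λ_2 = (2, 0, 2, 0, 1, 2, 2)
p-restricted factor λ_3 = (0, 1, 1, 0, 2, 2, 2)

((0, 2, 0, 1, 0, 1, 2), (2, 0, 1, 0, 1, 1, 2), (2, 0, 2, 0, 1, 2, 2), (0, 1, 1, 0, 2, 2, 2))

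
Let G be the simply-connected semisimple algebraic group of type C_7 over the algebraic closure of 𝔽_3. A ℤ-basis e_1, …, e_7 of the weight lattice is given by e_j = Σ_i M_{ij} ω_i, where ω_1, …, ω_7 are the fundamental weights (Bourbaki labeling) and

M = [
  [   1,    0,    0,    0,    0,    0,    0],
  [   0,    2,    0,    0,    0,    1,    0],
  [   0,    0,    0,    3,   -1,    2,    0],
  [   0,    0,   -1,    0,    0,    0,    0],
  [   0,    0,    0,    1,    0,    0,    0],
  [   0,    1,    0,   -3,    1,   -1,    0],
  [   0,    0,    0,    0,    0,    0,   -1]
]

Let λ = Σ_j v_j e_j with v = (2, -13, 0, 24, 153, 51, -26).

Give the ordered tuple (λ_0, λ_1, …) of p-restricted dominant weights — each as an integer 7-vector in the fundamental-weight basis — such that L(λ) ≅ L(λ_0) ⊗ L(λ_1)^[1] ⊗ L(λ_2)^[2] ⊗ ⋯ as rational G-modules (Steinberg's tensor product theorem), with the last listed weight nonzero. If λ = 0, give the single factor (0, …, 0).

((2, 1, 0, 0, 0, 2, 2), (0, 2, 1, 0, 2, 2, 2), (0, 2, 2, 0, 2, 1, 2))

In the fundamental-weight basis, λ has coordinates c = M·v (v = (2, -13, 0, 24, 153, 51, -26)):
  c_1 = (1)·(2) + (0)·(-13) + (0)·(0) + (0)·(24) + (0)·(153) + (0)·(51) + (0)·(-26) = 2
  c_2 = (0)·(2) + (2)·(-13) + (0)·(0) + (0)·(24) + (0)·(153) + (1)·(51) + (0)·(-26) = 25
  c_3 = (0)·(2) + (0)·(-13) + (0)·(0) + (3)·(24) + (-1)·(153) + (2)·(51) + (0)·(-26) = 21
  c_4 = (0)·(2) + (0)·(-13) + (-1)·(0) + (0)·(24) + (0)·(153) + (0)·(51) + (0)·(-26) = 0
  c_5 = (0)·(2) + (0)·(-13) + (0)·(0) + (1)·(24) + (0)·(153) + (0)·(51) + (0)·(-26) = 24
  c_6 = (0)·(2) + (1)·(-13) + (0)·(0) + (-3)·(24) + (1)·(153) + (-1)·(51) + (0)·(-26) = 17
  c_7 = (0)·(2) + (0)·(-13) + (0)·(0) + (0)·(24) + (0)·(153) + (0)·(51) + (-1)·(-26) = 26
p = 3; digits c_i = Σ_j d_{ij}·3^j, 0 ≤ d_{ij} < 3:
  c_1 = 2 = 2·3^0
  c_2 = 25 = 1·3^0 + 2·3^1 + 2·3^2
  c_3 = 21 = 0·3^0 + 1·3^1 + 2·3^2
  c_4 = 0
  c_5 = 24 = 0·3^0 + 2·3^1 + 2·3^2
  c_6 = 17 = 2·3^0 + 2·3^1 + 1·3^2
  c_7 = 26 = 2·3^0 + 2·3^1 + 2·3^2
p-restricted factor λ_0 = (2, 1, 0, 0, 0, 2, 2)
p-restricted factor λ_1 = (0, 2, 1, 0, 2, 2, 2)
p-restricted factor λ_2 = (0, 2, 2, 0, 2, 1, 2)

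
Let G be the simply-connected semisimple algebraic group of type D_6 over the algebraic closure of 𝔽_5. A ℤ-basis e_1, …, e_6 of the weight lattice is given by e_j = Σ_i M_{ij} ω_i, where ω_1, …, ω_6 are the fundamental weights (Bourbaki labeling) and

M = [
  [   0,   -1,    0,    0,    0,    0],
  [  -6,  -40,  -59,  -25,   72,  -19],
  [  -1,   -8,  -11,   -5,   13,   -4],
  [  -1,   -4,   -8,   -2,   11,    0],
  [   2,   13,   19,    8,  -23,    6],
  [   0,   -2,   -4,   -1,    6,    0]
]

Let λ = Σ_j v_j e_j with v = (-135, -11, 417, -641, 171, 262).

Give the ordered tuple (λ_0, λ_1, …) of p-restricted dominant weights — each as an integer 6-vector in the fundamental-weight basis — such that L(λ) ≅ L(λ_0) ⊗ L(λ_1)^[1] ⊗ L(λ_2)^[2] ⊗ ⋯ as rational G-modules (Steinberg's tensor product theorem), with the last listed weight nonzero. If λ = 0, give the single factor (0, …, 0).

((1, 1, 1, 1, 1, 1), (2, 1, 3, 1, 4, 4))

Compute c_i = Σ_j M_{ij} v_j with v = (-135, -11, 417, -641, 171, 262):
  c_1 = (0)·(-135) + (-1)·(-11) + (0)·(417) + (0)·(-641) + (0)·(171) + (0)·(262) = 11
  c_2 = (-6)·(-135) + (-40)·(-11) + (-59)·(417) + (-25)·(-641) + (72)·(171) + (-19)·(262) = 6
  c_3 = (-1)·(-135) + (-8)·(-11) + (-11)·(417) + (-5)·(-641) + (13)·(171) + (-4)·(262) = 16
  c_4 = (-1)·(-135) + (-4)·(-11) + (-8)·(417) + (-2)·(-641) + (11)·(171) + (0)·(262) = 6
  c_5 = (2)·(-135) + (13)·(-11) + (19)·(417) + (8)·(-641) + (-23)·(171) + (6)·(262) = 21
  c_6 = (0)·(-135) + (-2)·(-11) + (-4)·(417) + (-1)·(-641) + (6)·(171) + (0)·(262) = 21
Writing each c_i in base p = 5:
  c_1 = 11 = 1·5^0 + 2·5^1
  c_2 = 6 = 1·5^0 + 1·5^1
  c_3 = 16 = 1·5^0 + 3·5^1
  c_4 = 6 = 1·5^0 + 1·5^1
  c_5 = 21 = 1·5^0 + 4·5^1
  c_6 = 21 = 1·5^0 + 4·5^1
Factor λ_0 = (1, 1, 1, 1, 1, 1)
Factor λ_1 = (2, 1, 3, 1, 4, 4)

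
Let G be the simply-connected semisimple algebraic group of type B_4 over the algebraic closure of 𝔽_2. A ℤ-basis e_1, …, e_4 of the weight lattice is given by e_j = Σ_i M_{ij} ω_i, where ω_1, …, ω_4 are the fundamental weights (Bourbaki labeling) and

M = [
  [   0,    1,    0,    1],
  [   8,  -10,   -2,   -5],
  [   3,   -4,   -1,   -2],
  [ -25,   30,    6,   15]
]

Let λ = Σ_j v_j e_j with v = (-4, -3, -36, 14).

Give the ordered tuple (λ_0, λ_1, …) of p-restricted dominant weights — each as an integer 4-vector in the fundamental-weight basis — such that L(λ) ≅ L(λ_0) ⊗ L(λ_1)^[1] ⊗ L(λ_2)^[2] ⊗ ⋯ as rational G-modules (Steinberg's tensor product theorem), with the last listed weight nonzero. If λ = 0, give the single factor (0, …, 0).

Converting to the ω-basis (c_i = row i of M dotted with v = (-4, -3, -36, 14)):
  c_1 = (0)·(-4) + (1)·(-3) + (0)·(-36) + (1)·(14) = 11
  c_2 = (8)·(-4) + (-10)·(-3) + (-2)·(-36) + (-5)·(14) = 0
  c_3 = (3)·(-4) + (-4)·(-3) + (-1)·(-36) + (-2)·(14) = 8
  c_4 = (-25)·(-4) + (30)·(-3) + (6)·(-36) + (15)·(14) = 4
Writing each c_i in base p = 2:
  c_1 = 11 = 1·2^0 + 1·2^1 + 0·2^2 + 1·2^3
  c_2 = 0
  c_3 = 8 = 0·2^0 + 0·2^1 + 0·2^2 + 1·2^3
  c_4 = 4 = 0·2^0 + 0·2^1 + 1·2^2
p-restricted factor λ_0 = (1, 0, 0, 0)
p-restricted factor λ_1 = (1, 0, 0, 0)
p-restricted factor λ_2 = (0, 0, 0, 1)
p-restricted factor λ_3 = (1, 0, 1, 0)

((1, 0, 0, 0), (1, 0, 0, 0), (0, 0, 0, 1), (1, 0, 1, 0))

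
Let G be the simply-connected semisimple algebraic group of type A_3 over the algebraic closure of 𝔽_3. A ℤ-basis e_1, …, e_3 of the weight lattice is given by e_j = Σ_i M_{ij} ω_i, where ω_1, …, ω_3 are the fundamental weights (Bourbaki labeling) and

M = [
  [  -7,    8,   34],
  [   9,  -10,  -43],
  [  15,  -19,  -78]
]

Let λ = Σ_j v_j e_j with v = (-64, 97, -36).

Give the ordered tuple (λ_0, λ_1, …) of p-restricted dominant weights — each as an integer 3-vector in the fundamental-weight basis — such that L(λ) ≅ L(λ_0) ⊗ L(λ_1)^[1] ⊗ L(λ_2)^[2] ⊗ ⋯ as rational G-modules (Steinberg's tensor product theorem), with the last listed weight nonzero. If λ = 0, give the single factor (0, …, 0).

Converting to the ω-basis (c_i = row i of M dotted with v = (-64, 97, -36)):
  c_1 = (-7)·(-64) + (8)·(97) + (34)·(-36) = 0
  c_2 = (9)·(-64) + (-10)·(97) + (-43)·(-36) = 2
  c_3 = (15)·(-64) + (-19)·(97) + (-78)·(-36) = 5
Writing each c_i in base p = 3:
  c_1 = 0
  c_2 = 2 = 2·3^0
  c_3 = 5 = 2·3^0 + 1·3^1
p-restricted factor λ_0 = (0, 2, 2)
p-restricted factor λ_1 = (0, 0, 1)

((0, 2, 2), (0, 0, 1))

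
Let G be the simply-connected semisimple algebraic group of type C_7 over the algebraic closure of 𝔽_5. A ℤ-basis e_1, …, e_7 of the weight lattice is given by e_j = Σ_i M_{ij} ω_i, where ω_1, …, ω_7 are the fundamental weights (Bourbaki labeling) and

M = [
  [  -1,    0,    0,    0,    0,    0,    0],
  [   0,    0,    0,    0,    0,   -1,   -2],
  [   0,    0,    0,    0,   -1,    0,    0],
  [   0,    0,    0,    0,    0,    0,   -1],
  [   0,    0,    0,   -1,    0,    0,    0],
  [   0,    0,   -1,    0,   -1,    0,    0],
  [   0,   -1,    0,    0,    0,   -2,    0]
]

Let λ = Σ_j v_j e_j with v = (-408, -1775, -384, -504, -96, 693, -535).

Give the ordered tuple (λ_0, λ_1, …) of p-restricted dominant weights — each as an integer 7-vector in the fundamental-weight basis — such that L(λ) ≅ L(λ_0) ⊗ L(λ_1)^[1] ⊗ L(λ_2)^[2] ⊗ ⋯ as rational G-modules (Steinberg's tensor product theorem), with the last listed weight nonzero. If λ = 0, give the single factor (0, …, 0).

((3, 2, 1, 0, 4, 0, 4), (1, 0, 4, 2, 0, 1, 2), (1, 0, 3, 1, 0, 4, 0), (3, 3, 0, 4, 4, 3, 3))

Compute c_i = Σ_j M_{ij} v_j with v = (-408, -1775, -384, -504, -96, 693, -535):
  c_1 = (-1)·(-408) + (0)·(-1775) + (0)·(-384) + (0)·(-504) + (0)·(-96) + (0)·(693) + (0)·(-535) = 408
  c_2 = (0)·(-408) + (0)·(-1775) + (0)·(-384) + (0)·(-504) + (0)·(-96) + (-1)·(693) + (-2)·(-535) = 377
  c_3 = (0)·(-408) + (0)·(-1775) + (0)·(-384) + (0)·(-504) + (-1)·(-96) + (0)·(693) + (0)·(-535) = 96
  c_4 = (0)·(-408) + (0)·(-1775) + (0)·(-384) + (0)·(-504) + (0)·(-96) + (0)·(693) + (-1)·(-535) = 535
  c_5 = (0)·(-408) + (0)·(-1775) + (0)·(-384) + (-1)·(-504) + (0)·(-96) + (0)·(693) + (0)·(-535) = 504
  c_6 = (0)·(-408) + (0)·(-1775) + (-1)·(-384) + (0)·(-504) + (-1)·(-96) + (0)·(693) + (0)·(-535) = 480
  c_7 = (0)·(-408) + (-1)·(-1775) + (0)·(-384) + (0)·(-504) + (0)·(-96) + (-2)·(693) + (0)·(-535) = 389
Writing each c_i in base p = 5:
  c_1 = 408 = 3·5^0 + 1·5^1 + 1·5^2 + 3·5^3
  c_2 = 377 = 2·5^0 + 0·5^1 + 0·5^2 + 3·5^3
  c_3 = 96 = 1·5^0 + 4·5^1 + 3·5^2
  c_4 = 535 = 0·5^0 + 2·5^1 + 1·5^2 + 4·5^3
  c_5 = 504 = 4·5^0 + 0·5^1 + 0·5^2 + 4·5^3
  c_6 = 480 = 0·5^0 + 1·5^1 + 4·5^2 + 3·5^3
  c_7 = 389 = 4·5^0 + 2·5^1 + 0·5^2 + 3·5^3
Factor λ_0 = (3, 2, 1, 0, 4, 0, 4)
Factor λ_1 = (1, 0, 4, 2, 0, 1, 2)
Factor λ_2 = (1, 0, 3, 1, 0, 4, 0)
Factor λ_3 = (3, 3, 0, 4, 4, 3, 3)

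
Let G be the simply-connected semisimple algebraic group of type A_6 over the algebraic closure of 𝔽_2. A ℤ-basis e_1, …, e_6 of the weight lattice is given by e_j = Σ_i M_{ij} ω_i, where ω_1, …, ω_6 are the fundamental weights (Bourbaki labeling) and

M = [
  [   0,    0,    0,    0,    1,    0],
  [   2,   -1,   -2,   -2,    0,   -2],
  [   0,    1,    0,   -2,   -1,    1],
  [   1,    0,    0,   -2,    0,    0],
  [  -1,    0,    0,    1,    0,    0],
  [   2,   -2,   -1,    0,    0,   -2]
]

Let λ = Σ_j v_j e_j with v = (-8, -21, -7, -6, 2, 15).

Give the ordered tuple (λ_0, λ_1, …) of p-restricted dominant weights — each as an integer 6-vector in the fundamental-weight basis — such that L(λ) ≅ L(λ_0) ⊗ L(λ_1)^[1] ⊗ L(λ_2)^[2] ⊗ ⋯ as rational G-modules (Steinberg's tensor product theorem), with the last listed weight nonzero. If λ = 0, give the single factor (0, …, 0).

((0, 1, 0, 0, 0, 1), (1, 0, 0, 0, 1, 1), (0, 0, 1, 1, 0, 0))

Converting to the ω-basis (c_i = row i of M dotted with v = (-8, -21, -7, -6, 2, 15)):
  c_1 = 0*-8 + 0*-21 + 0*-7 + 0*-6 + 1*2 + 0*15 = 2
  c_2 = 2*-8 + -1*-21 + -2*-7 + -2*-6 + 0*2 + -2*15 = 1
  c_3 = 0*-8 + 1*-21 + 0*-7 + -2*-6 + -1*2 + 1*15 = 4
  c_4 = 1*-8 + 0*-21 + 0*-7 + -2*-6 + 0*2 + 0*15 = 4
  c_5 = -1*-8 + 0*-21 + 0*-7 + 1*-6 + 0*2 + 0*15 = 2
  c_6 = 2*-8 + -2*-21 + -1*-7 + 0*-6 + 0*2 + -2*15 = 3
p = 2; digits c_i = Σ_j d_{ij}·2^j, 0 ≤ d_{ij} < 2:
  c_1 = 2 = 0·2^0 + 1·2^1
  c_2 = 1 = 1·2^0
  c_3 = 4 = 0·2^0 + 0·2^1 + 1·2^2
  c_4 = 4 = 0·2^0 + 0·2^1 + 1·2^2
  c_5 = 2 = 0·2^0 + 1·2^1
  c_6 = 3 = 1·2^0 + 1·2^1
λ_0 = (0, 1, 0, 0, 0, 1)
λ_1 = (1, 0, 0, 0, 1, 1)
λ_2 = (0, 0, 1, 1, 0, 0)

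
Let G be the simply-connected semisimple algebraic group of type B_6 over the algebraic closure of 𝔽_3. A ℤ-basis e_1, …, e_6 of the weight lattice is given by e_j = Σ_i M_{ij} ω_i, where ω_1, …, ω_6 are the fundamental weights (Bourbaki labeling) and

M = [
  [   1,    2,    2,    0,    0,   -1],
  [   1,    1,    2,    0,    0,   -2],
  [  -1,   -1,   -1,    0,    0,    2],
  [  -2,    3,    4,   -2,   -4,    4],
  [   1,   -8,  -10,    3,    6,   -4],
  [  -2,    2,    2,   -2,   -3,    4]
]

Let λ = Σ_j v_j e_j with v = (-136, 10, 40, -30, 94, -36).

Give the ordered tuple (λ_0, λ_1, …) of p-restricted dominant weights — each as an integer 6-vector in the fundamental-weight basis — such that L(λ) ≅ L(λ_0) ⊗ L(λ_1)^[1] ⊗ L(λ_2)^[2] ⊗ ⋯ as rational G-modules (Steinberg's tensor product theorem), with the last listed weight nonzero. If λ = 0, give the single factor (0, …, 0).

In the fundamental-weight basis, λ has coordinates c = M·v (v = (-136, 10, 40, -30, 94, -36)):
  c_1 = (1)·(-136) + (2)·(10) + (2)·(40) + (0)·(-30) + (0)·(94) + (-1)·(-36) = 0
  c_2 = (1)·(-136) + (1)·(10) + (2)·(40) + (0)·(-30) + (0)·(94) + (-2)·(-36) = 26
  c_3 = (-1)·(-136) + (-1)·(10) + (-1)·(40) + (0)·(-30) + (0)·(94) + (2)·(-36) = 14
  c_4 = (-2)·(-136) + (3)·(10) + (4)·(40) + (-2)·(-30) + (-4)·(94) + (4)·(-36) = 2
  c_5 = (1)·(-136) + (-8)·(10) + (-10)·(40) + (3)·(-30) + (6)·(94) + (-4)·(-36) = 2
  c_6 = (-2)·(-136) + (2)·(10) + (2)·(40) + (-2)·(-30) + (-3)·(94) + (4)·(-36) = 6
Expand coordinatewise in base 3:
  c_1 = 0
  c_2 = 26 = 2·3^0 + 2·3^1 + 2·3^2
  c_3 = 14 = 2·3^0 + 1·3^1 + 1·3^2
  c_4 = 2 = 2·3^0
  c_5 = 2 = 2·3^0
  c_6 = 6 = 0·3^0 + 2·3^1
λ_0 = (0, 2, 2, 2, 2, 0)
λ_1 = (0, 2, 1, 0, 0, 2)
λ_2 = (0, 2, 1, 0, 0, 0)

((0, 2, 2, 2, 2, 0), (0, 2, 1, 0, 0, 2), (0, 2, 1, 0, 0, 0))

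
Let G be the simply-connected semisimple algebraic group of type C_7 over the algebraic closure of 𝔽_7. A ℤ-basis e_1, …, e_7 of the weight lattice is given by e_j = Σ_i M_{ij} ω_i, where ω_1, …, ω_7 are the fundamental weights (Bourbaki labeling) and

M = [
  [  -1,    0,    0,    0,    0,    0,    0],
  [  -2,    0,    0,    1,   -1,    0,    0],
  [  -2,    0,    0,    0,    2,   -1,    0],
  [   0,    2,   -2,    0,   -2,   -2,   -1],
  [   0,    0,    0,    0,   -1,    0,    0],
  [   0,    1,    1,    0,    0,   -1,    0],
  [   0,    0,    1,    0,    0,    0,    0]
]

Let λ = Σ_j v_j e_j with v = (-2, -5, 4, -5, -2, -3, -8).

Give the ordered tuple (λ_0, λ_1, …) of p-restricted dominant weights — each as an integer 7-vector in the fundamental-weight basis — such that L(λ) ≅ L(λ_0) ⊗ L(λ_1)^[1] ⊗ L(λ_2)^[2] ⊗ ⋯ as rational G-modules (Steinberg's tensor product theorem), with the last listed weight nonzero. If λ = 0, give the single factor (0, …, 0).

ω-coordinates c = M·v, v = (-2, -5, 4, -5, -2, -3, -8):
  c_1 = -1*-2 + 0*-5 + 0*4 + 0*-5 + 0*-2 + 0*-3 + 0*-8 = 2
  c_2 = -2*-2 + 0*-5 + 0*4 + 1*-5 + -1*-2 + 0*-3 + 0*-8 = 1
  c_3 = -2*-2 + 0*-5 + 0*4 + 0*-5 + 2*-2 + -1*-3 + 0*-8 = 3
  c_4 = 0*-2 + 2*-5 + -2*4 + 0*-5 + -2*-2 + -2*-3 + -1*-8 = 0
  c_5 = 0*-2 + 0*-5 + 0*4 + 0*-5 + -1*-2 + 0*-3 + 0*-8 = 2
  c_6 = 0*-2 + 1*-5 + 1*4 + 0*-5 + 0*-2 + -1*-3 + 0*-8 = 2
  c_7 = 0*-2 + 0*-5 + 1*4 + 0*-5 + 0*-2 + 0*-3 + 0*-8 = 4
Writing each c_i in base p = 7:
  c_1 = 2 = 2·7^0
  c_2 = 1 = 1·7^0
  c_3 = 3 = 3·7^0
  c_4 = 0
  c_5 = 2 = 2·7^0
  c_6 = 2 = 2·7^0
  c_7 = 4 = 4·7^0
λ_0 = (2, 1, 3, 0, 2, 2, 4)

((2, 1, 3, 0, 2, 2, 4),)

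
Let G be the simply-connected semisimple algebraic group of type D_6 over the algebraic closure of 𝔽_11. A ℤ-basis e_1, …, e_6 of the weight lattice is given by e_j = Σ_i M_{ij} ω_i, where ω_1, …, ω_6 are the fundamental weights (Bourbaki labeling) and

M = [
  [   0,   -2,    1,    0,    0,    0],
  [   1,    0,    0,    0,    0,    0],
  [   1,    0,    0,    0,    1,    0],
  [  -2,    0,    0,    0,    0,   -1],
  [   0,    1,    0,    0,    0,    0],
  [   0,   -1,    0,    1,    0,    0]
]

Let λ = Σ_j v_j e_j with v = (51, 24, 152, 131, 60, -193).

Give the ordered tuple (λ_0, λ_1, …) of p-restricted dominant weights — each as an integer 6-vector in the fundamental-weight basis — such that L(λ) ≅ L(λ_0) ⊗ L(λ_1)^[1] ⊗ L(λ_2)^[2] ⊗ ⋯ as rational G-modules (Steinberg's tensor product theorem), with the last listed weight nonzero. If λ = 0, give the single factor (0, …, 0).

((5, 7, 1, 3, 2, 8), (9, 4, 10, 8, 2, 9))

Converting to the ω-basis (c_i = row i of M dotted with v = (51, 24, 152, 131, 60, -193)):
  c_1 = 0·51 + (-2)·(24) + 1·152 + 0·131 + 0·60 + (0)·(-193) = 104
  c_2 = 1·51 + 0·24 + 0·152 + 0·131 + 0·60 + (0)·(-193) = 51
  c_3 = 1·51 + 0·24 + 0·152 + 0·131 + 1·60 + (0)·(-193) = 111
  c_4 = (-2)·(51) + 0·24 + 0·152 + 0·131 + 0·60 + (-1)·(-193) = 91
  c_5 = 0·51 + 1·24 + 0·152 + 0·131 + 0·60 + (0)·(-193) = 24
  c_6 = 0·51 + (-1)·(24) + 0·152 + 1·131 + 0·60 + (0)·(-193) = 107
Base-11 expansion of each c_i:
  c_1 = 104 = 5·11^0 + 9·11^1
  c_2 = 51 = 7·11^0 + 4·11^1
  c_3 = 111 = 1·11^0 + 10·11^1
  c_4 = 91 = 3·11^0 + 8·11^1
  c_5 = 24 = 2·11^0 + 2·11^1
  c_6 = 107 = 8·11^0 + 9·11^1
Factor λ_0 = (5, 7, 1, 3, 2, 8)
Factor λ_1 = (9, 4, 10, 8, 2, 9)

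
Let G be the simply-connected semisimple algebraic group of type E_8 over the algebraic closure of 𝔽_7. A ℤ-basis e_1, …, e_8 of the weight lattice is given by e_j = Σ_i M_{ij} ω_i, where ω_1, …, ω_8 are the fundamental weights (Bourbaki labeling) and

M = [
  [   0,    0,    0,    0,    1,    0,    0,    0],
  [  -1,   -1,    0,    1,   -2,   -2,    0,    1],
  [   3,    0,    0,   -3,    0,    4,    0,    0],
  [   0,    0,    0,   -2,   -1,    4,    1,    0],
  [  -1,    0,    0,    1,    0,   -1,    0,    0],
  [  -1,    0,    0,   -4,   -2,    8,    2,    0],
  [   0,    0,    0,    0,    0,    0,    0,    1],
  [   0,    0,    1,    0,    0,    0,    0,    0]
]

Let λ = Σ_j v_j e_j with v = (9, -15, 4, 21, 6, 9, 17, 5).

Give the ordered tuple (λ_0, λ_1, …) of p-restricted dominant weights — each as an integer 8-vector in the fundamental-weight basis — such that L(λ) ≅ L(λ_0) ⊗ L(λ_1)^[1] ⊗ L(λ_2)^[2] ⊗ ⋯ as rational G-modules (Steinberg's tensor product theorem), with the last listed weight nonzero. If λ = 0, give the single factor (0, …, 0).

Compute c_i = Σ_j M_{ij} v_j with v = (9, -15, 4, 21, 6, 9, 17, 5):
  c_1 = 0·9 + (0)·(-15) + 0·4 + 0·21 + 1·6 + 0·9 + 0·17 + 0·5 = 6
  c_2 = (-1)·(9) + (-1)·(-15) + 0·4 + 1·21 + (-2)·(6) + (-2)·(9) + 0·17 + 1·5 = 2
  c_3 = 3·9 + (0)·(-15) + 0·4 + (-3)·(21) + 0·6 + 4·9 + 0·17 + 0·5 = 0
  c_4 = 0·9 + (0)·(-15) + 0·4 + (-2)·(21) + (-1)·(6) + 4·9 + 1·17 + 0·5 = 5
  c_5 = (-1)·(9) + (0)·(-15) + 0·4 + 1·21 + 0·6 + (-1)·(9) + 0·17 + 0·5 = 3
  c_6 = (-1)·(9) + (0)·(-15) + 0·4 + (-4)·(21) + (-2)·(6) + 8·9 + 2·17 + 0·5 = 1
  c_7 = 0·9 + (0)·(-15) + 0·4 + 0·21 + 0·6 + 0·9 + 0·17 + 1·5 = 5
  c_8 = 0·9 + (0)·(-15) + 1·4 + 0·21 + 0·6 + 0·9 + 0·17 + 0·5 = 4
Base-7 expansion of each c_i:
  c_1 = 6 = 6·7^0
  c_2 = 2 = 2·7^0
  c_3 = 0
  c_4 = 5 = 5·7^0
  c_5 = 3 = 3·7^0
  c_6 = 1 = 1·7^0
  c_7 = 5 = 5·7^0
  c_8 = 4 = 4·7^0
p-restricted factor λ_0 = (6, 2, 0, 5, 3, 1, 5, 4)

((6, 2, 0, 5, 3, 1, 5, 4),)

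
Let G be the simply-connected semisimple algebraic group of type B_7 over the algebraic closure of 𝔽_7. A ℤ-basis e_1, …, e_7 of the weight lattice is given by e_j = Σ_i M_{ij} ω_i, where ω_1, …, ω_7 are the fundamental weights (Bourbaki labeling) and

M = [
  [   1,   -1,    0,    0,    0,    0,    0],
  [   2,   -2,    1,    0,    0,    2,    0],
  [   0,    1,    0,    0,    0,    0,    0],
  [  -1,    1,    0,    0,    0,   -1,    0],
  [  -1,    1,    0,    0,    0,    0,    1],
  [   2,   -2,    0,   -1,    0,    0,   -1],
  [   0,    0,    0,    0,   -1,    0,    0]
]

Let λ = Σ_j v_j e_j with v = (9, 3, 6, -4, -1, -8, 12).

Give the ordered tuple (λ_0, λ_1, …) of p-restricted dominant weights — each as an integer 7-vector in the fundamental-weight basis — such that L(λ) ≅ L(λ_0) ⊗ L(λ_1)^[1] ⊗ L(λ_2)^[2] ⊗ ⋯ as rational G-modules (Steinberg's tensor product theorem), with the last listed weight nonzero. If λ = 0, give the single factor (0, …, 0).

Compute c_i = Σ_j M_{ij} v_j with v = (9, 3, 6, -4, -1, -8, 12):
  c_1 = (1)·(9) + (-1)·(3) + (0)·(6) + (0)·(-4) + (0)·(-1) + (0)·(-8) + (0)·(12) = 6
  c_2 = (2)·(9) + (-2)·(3) + (1)·(6) + (0)·(-4) + (0)·(-1) + (2)·(-8) + (0)·(12) = 2
  c_3 = (0)·(9) + (1)·(3) + (0)·(6) + (0)·(-4) + (0)·(-1) + (0)·(-8) + (0)·(12) = 3
  c_4 = (-1)·(9) + (1)·(3) + (0)·(6) + (0)·(-4) + (0)·(-1) + (-1)·(-8) + (0)·(12) = 2
  c_5 = (-1)·(9) + (1)·(3) + (0)·(6) + (0)·(-4) + (0)·(-1) + (0)·(-8) + (1)·(12) = 6
  c_6 = (2)·(9) + (-2)·(3) + (0)·(6) + (-1)·(-4) + (0)·(-1) + (0)·(-8) + (-1)·(12) = 4
  c_7 = (0)·(9) + (0)·(3) + (0)·(6) + (0)·(-4) + (-1)·(-1) + (0)·(-8) + (0)·(12) = 1
p = 7; digits c_i = Σ_j d_{ij}·7^j, 0 ≤ d_{ij} < 7:
  c_1 = 6 = 6·7^0
  c_2 = 2 = 2·7^0
  c_3 = 3 = 3·7^0
  c_4 = 2 = 2·7^0
  c_5 = 6 = 6·7^0
  c_6 = 4 = 4·7^0
  c_7 = 1 = 1·7^0
Factor λ_0 = (6, 2, 3, 2, 6, 4, 1)

((6, 2, 3, 2, 6, 4, 1),)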